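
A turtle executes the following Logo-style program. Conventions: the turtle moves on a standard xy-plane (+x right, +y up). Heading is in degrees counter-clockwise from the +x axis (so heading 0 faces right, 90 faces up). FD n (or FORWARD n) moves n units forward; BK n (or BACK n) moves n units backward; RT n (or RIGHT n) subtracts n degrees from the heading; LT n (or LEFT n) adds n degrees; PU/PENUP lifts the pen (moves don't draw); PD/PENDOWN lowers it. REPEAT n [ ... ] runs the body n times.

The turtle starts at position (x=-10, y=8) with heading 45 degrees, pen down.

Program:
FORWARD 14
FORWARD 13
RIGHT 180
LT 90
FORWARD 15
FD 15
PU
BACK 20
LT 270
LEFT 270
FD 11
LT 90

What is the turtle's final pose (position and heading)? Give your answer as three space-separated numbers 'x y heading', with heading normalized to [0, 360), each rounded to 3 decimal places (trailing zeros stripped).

Answer: 8.385 27.799 225

Derivation:
Executing turtle program step by step:
Start: pos=(-10,8), heading=45, pen down
FD 14: (-10,8) -> (-0.101,17.899) [heading=45, draw]
FD 13: (-0.101,17.899) -> (9.092,27.092) [heading=45, draw]
RT 180: heading 45 -> 225
LT 90: heading 225 -> 315
FD 15: (9.092,27.092) -> (19.698,16.485) [heading=315, draw]
FD 15: (19.698,16.485) -> (30.305,5.879) [heading=315, draw]
PU: pen up
BK 20: (30.305,5.879) -> (16.163,20.021) [heading=315, move]
LT 270: heading 315 -> 225
LT 270: heading 225 -> 135
FD 11: (16.163,20.021) -> (8.385,27.799) [heading=135, move]
LT 90: heading 135 -> 225
Final: pos=(8.385,27.799), heading=225, 4 segment(s) drawn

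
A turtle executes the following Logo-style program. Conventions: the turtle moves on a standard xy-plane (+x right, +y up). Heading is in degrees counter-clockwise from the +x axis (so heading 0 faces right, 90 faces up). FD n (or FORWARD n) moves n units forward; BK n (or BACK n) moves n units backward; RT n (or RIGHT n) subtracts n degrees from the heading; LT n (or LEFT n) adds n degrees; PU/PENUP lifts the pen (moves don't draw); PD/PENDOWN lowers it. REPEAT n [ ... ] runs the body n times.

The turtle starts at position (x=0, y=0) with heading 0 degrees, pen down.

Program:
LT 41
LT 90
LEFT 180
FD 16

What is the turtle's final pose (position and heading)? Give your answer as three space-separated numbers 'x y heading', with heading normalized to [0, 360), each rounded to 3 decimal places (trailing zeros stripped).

Executing turtle program step by step:
Start: pos=(0,0), heading=0, pen down
LT 41: heading 0 -> 41
LT 90: heading 41 -> 131
LT 180: heading 131 -> 311
FD 16: (0,0) -> (10.497,-12.075) [heading=311, draw]
Final: pos=(10.497,-12.075), heading=311, 1 segment(s) drawn

Answer: 10.497 -12.075 311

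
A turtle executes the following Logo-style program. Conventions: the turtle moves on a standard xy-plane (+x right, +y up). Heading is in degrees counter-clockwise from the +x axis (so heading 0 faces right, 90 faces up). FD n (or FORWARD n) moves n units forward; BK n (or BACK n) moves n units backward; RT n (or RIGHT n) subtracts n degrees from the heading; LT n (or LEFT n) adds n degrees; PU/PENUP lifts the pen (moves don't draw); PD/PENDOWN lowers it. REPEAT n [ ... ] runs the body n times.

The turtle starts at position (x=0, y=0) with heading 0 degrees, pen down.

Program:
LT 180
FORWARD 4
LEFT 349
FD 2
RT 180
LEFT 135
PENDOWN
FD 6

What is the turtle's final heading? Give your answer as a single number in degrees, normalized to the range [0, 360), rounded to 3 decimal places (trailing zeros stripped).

Answer: 124

Derivation:
Executing turtle program step by step:
Start: pos=(0,0), heading=0, pen down
LT 180: heading 0 -> 180
FD 4: (0,0) -> (-4,0) [heading=180, draw]
LT 349: heading 180 -> 169
FD 2: (-4,0) -> (-5.963,0.382) [heading=169, draw]
RT 180: heading 169 -> 349
LT 135: heading 349 -> 124
PD: pen down
FD 6: (-5.963,0.382) -> (-9.318,5.356) [heading=124, draw]
Final: pos=(-9.318,5.356), heading=124, 3 segment(s) drawn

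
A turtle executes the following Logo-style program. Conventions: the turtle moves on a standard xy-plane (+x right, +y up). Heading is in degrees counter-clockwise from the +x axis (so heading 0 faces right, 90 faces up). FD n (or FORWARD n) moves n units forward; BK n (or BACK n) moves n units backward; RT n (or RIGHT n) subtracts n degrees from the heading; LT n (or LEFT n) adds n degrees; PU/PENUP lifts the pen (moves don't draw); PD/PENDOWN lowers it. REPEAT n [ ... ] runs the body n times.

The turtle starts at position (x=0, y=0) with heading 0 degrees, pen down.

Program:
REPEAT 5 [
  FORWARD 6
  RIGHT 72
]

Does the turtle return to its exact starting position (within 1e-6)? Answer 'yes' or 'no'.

Answer: yes

Derivation:
Executing turtle program step by step:
Start: pos=(0,0), heading=0, pen down
REPEAT 5 [
  -- iteration 1/5 --
  FD 6: (0,0) -> (6,0) [heading=0, draw]
  RT 72: heading 0 -> 288
  -- iteration 2/5 --
  FD 6: (6,0) -> (7.854,-5.706) [heading=288, draw]
  RT 72: heading 288 -> 216
  -- iteration 3/5 --
  FD 6: (7.854,-5.706) -> (3,-9.233) [heading=216, draw]
  RT 72: heading 216 -> 144
  -- iteration 4/5 --
  FD 6: (3,-9.233) -> (-1.854,-5.706) [heading=144, draw]
  RT 72: heading 144 -> 72
  -- iteration 5/5 --
  FD 6: (-1.854,-5.706) -> (0,0) [heading=72, draw]
  RT 72: heading 72 -> 0
]
Final: pos=(0,0), heading=0, 5 segment(s) drawn

Start position: (0, 0)
Final position: (0, 0)
Distance = 0; < 1e-6 -> CLOSED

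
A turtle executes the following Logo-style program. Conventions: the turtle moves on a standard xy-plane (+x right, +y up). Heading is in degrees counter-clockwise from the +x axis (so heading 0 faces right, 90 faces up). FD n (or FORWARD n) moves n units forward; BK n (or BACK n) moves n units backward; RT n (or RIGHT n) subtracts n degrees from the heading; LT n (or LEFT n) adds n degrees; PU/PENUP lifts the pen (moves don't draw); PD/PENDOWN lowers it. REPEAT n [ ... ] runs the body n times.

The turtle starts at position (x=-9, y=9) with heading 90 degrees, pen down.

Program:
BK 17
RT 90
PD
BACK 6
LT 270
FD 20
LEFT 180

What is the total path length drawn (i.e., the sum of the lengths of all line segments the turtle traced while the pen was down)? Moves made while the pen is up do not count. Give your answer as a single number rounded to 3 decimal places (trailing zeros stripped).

Answer: 43

Derivation:
Executing turtle program step by step:
Start: pos=(-9,9), heading=90, pen down
BK 17: (-9,9) -> (-9,-8) [heading=90, draw]
RT 90: heading 90 -> 0
PD: pen down
BK 6: (-9,-8) -> (-15,-8) [heading=0, draw]
LT 270: heading 0 -> 270
FD 20: (-15,-8) -> (-15,-28) [heading=270, draw]
LT 180: heading 270 -> 90
Final: pos=(-15,-28), heading=90, 3 segment(s) drawn

Segment lengths:
  seg 1: (-9,9) -> (-9,-8), length = 17
  seg 2: (-9,-8) -> (-15,-8), length = 6
  seg 3: (-15,-8) -> (-15,-28), length = 20
Total = 43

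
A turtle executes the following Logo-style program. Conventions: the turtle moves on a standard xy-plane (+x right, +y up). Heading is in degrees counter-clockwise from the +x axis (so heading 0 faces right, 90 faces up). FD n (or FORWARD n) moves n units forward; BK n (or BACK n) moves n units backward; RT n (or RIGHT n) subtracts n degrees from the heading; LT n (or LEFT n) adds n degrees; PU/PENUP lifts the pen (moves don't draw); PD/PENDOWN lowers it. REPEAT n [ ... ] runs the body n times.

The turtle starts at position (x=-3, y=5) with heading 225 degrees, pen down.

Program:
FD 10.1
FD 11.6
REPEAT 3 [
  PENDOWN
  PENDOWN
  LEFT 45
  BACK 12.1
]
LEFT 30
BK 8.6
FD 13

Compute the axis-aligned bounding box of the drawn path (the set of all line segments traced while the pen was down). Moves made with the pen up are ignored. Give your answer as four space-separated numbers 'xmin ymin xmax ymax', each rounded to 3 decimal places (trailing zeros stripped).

Executing turtle program step by step:
Start: pos=(-3,5), heading=225, pen down
FD 10.1: (-3,5) -> (-10.142,-2.142) [heading=225, draw]
FD 11.6: (-10.142,-2.142) -> (-18.344,-10.344) [heading=225, draw]
REPEAT 3 [
  -- iteration 1/3 --
  PD: pen down
  PD: pen down
  LT 45: heading 225 -> 270
  BK 12.1: (-18.344,-10.344) -> (-18.344,1.756) [heading=270, draw]
  -- iteration 2/3 --
  PD: pen down
  PD: pen down
  LT 45: heading 270 -> 315
  BK 12.1: (-18.344,1.756) -> (-26.9,10.312) [heading=315, draw]
  -- iteration 3/3 --
  PD: pen down
  PD: pen down
  LT 45: heading 315 -> 0
  BK 12.1: (-26.9,10.312) -> (-39,10.312) [heading=0, draw]
]
LT 30: heading 0 -> 30
BK 8.6: (-39,10.312) -> (-46.448,6.012) [heading=30, draw]
FD 13: (-46.448,6.012) -> (-35.19,12.512) [heading=30, draw]
Final: pos=(-35.19,12.512), heading=30, 7 segment(s) drawn

Segment endpoints: x in {-46.448, -39, -35.19, -26.9, -18.344, -18.344, -10.142, -3}, y in {-10.344, -2.142, 1.756, 5, 6.012, 10.312, 10.312, 12.512}
xmin=-46.448, ymin=-10.344, xmax=-3, ymax=12.512

Answer: -46.448 -10.344 -3 12.512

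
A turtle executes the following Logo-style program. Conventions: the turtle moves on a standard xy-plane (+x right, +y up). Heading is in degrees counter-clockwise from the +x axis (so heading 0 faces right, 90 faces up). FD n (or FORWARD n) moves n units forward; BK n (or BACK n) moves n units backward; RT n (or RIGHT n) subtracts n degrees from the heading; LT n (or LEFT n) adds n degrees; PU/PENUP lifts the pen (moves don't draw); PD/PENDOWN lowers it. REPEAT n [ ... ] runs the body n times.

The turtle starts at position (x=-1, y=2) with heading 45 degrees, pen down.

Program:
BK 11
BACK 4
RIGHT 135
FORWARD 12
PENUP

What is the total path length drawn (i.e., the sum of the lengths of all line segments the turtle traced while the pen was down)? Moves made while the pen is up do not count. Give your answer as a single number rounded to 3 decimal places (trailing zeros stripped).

Answer: 27

Derivation:
Executing turtle program step by step:
Start: pos=(-1,2), heading=45, pen down
BK 11: (-1,2) -> (-8.778,-5.778) [heading=45, draw]
BK 4: (-8.778,-5.778) -> (-11.607,-8.607) [heading=45, draw]
RT 135: heading 45 -> 270
FD 12: (-11.607,-8.607) -> (-11.607,-20.607) [heading=270, draw]
PU: pen up
Final: pos=(-11.607,-20.607), heading=270, 3 segment(s) drawn

Segment lengths:
  seg 1: (-1,2) -> (-8.778,-5.778), length = 11
  seg 2: (-8.778,-5.778) -> (-11.607,-8.607), length = 4
  seg 3: (-11.607,-8.607) -> (-11.607,-20.607), length = 12
Total = 27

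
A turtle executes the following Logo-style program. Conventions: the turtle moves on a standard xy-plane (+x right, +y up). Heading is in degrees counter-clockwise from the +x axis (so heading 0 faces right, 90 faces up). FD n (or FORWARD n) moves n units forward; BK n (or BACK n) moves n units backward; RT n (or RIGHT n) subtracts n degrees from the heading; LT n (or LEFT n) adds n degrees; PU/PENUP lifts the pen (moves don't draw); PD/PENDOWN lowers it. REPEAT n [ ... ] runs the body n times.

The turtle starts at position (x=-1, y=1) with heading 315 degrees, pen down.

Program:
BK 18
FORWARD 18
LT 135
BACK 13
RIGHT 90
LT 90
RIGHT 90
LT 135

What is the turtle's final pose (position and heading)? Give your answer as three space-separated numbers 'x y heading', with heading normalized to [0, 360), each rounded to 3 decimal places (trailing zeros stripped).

Answer: -1 -12 135

Derivation:
Executing turtle program step by step:
Start: pos=(-1,1), heading=315, pen down
BK 18: (-1,1) -> (-13.728,13.728) [heading=315, draw]
FD 18: (-13.728,13.728) -> (-1,1) [heading=315, draw]
LT 135: heading 315 -> 90
BK 13: (-1,1) -> (-1,-12) [heading=90, draw]
RT 90: heading 90 -> 0
LT 90: heading 0 -> 90
RT 90: heading 90 -> 0
LT 135: heading 0 -> 135
Final: pos=(-1,-12), heading=135, 3 segment(s) drawn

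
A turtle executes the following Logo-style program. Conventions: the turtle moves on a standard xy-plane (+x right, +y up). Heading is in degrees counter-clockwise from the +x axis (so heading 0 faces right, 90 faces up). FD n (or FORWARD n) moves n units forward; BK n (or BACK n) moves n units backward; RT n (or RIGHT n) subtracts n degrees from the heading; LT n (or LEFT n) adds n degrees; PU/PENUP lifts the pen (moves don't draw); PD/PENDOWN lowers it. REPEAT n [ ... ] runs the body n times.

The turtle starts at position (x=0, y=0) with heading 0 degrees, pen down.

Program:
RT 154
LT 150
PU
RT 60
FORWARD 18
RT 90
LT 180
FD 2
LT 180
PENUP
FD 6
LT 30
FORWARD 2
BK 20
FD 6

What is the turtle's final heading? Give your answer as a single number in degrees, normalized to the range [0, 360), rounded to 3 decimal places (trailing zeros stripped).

Answer: 236

Derivation:
Executing turtle program step by step:
Start: pos=(0,0), heading=0, pen down
RT 154: heading 0 -> 206
LT 150: heading 206 -> 356
PU: pen up
RT 60: heading 356 -> 296
FD 18: (0,0) -> (7.891,-16.178) [heading=296, move]
RT 90: heading 296 -> 206
LT 180: heading 206 -> 26
FD 2: (7.891,-16.178) -> (9.688,-15.302) [heading=26, move]
LT 180: heading 26 -> 206
PU: pen up
FD 6: (9.688,-15.302) -> (4.296,-17.932) [heading=206, move]
LT 30: heading 206 -> 236
FD 2: (4.296,-17.932) -> (3.177,-19.59) [heading=236, move]
BK 20: (3.177,-19.59) -> (14.361,-3.009) [heading=236, move]
FD 6: (14.361,-3.009) -> (11.006,-7.983) [heading=236, move]
Final: pos=(11.006,-7.983), heading=236, 0 segment(s) drawn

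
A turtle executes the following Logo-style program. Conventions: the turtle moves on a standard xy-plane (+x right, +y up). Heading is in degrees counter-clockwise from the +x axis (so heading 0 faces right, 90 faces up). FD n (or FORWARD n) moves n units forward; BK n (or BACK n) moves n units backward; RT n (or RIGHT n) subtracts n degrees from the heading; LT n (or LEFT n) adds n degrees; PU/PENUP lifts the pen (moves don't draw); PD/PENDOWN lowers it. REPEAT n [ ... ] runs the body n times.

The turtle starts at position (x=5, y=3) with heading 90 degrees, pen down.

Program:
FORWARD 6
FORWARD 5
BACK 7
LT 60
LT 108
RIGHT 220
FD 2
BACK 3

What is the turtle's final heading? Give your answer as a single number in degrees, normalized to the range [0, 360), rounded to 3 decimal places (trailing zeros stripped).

Executing turtle program step by step:
Start: pos=(5,3), heading=90, pen down
FD 6: (5,3) -> (5,9) [heading=90, draw]
FD 5: (5,9) -> (5,14) [heading=90, draw]
BK 7: (5,14) -> (5,7) [heading=90, draw]
LT 60: heading 90 -> 150
LT 108: heading 150 -> 258
RT 220: heading 258 -> 38
FD 2: (5,7) -> (6.576,8.231) [heading=38, draw]
BK 3: (6.576,8.231) -> (4.212,6.384) [heading=38, draw]
Final: pos=(4.212,6.384), heading=38, 5 segment(s) drawn

Answer: 38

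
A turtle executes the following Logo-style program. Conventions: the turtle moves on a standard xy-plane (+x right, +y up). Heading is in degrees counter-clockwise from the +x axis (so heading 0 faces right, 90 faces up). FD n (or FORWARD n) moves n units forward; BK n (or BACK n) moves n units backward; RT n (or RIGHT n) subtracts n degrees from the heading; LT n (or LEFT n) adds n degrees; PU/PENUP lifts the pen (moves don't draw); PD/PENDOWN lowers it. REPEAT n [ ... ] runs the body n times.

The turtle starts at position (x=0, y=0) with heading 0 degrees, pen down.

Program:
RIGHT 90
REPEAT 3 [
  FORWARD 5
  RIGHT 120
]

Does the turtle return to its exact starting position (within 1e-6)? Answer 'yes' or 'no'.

Executing turtle program step by step:
Start: pos=(0,0), heading=0, pen down
RT 90: heading 0 -> 270
REPEAT 3 [
  -- iteration 1/3 --
  FD 5: (0,0) -> (0,-5) [heading=270, draw]
  RT 120: heading 270 -> 150
  -- iteration 2/3 --
  FD 5: (0,-5) -> (-4.33,-2.5) [heading=150, draw]
  RT 120: heading 150 -> 30
  -- iteration 3/3 --
  FD 5: (-4.33,-2.5) -> (0,0) [heading=30, draw]
  RT 120: heading 30 -> 270
]
Final: pos=(0,0), heading=270, 3 segment(s) drawn

Start position: (0, 0)
Final position: (0, 0)
Distance = 0; < 1e-6 -> CLOSED

Answer: yes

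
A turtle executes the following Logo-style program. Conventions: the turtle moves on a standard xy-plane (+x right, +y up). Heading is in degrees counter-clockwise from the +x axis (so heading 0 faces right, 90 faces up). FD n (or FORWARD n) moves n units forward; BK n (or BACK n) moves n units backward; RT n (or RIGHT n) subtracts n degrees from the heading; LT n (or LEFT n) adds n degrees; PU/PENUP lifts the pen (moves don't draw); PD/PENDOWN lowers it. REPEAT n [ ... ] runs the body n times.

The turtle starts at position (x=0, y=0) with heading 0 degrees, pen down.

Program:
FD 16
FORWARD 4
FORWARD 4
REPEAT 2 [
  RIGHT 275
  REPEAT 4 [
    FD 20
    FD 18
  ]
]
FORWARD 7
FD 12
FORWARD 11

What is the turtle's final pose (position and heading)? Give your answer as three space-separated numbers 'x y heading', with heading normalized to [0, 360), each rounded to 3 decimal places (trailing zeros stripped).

Executing turtle program step by step:
Start: pos=(0,0), heading=0, pen down
FD 16: (0,0) -> (16,0) [heading=0, draw]
FD 4: (16,0) -> (20,0) [heading=0, draw]
FD 4: (20,0) -> (24,0) [heading=0, draw]
REPEAT 2 [
  -- iteration 1/2 --
  RT 275: heading 0 -> 85
  REPEAT 4 [
    -- iteration 1/4 --
    FD 20: (24,0) -> (25.743,19.924) [heading=85, draw]
    FD 18: (25.743,19.924) -> (27.312,37.855) [heading=85, draw]
    -- iteration 2/4 --
    FD 20: (27.312,37.855) -> (29.055,57.779) [heading=85, draw]
    FD 18: (29.055,57.779) -> (30.624,75.711) [heading=85, draw]
    -- iteration 3/4 --
    FD 20: (30.624,75.711) -> (32.367,95.635) [heading=85, draw]
    FD 18: (32.367,95.635) -> (33.936,113.566) [heading=85, draw]
    -- iteration 4/4 --
    FD 20: (33.936,113.566) -> (35.679,133.49) [heading=85, draw]
    FD 18: (35.679,133.49) -> (37.248,151.422) [heading=85, draw]
  ]
  -- iteration 2/2 --
  RT 275: heading 85 -> 170
  REPEAT 4 [
    -- iteration 1/4 --
    FD 20: (37.248,151.422) -> (17.552,154.895) [heading=170, draw]
    FD 18: (17.552,154.895) -> (-0.175,158.02) [heading=170, draw]
    -- iteration 2/4 --
    FD 20: (-0.175,158.02) -> (-19.871,161.493) [heading=170, draw]
    FD 18: (-19.871,161.493) -> (-37.598,164.619) [heading=170, draw]
    -- iteration 3/4 --
    FD 20: (-37.598,164.619) -> (-57.294,168.092) [heading=170, draw]
    FD 18: (-57.294,168.092) -> (-75.02,171.217) [heading=170, draw]
    -- iteration 4/4 --
    FD 20: (-75.02,171.217) -> (-94.717,174.69) [heading=170, draw]
    FD 18: (-94.717,174.69) -> (-112.443,177.816) [heading=170, draw]
  ]
]
FD 7: (-112.443,177.816) -> (-119.337,179.032) [heading=170, draw]
FD 12: (-119.337,179.032) -> (-131.154,181.115) [heading=170, draw]
FD 11: (-131.154,181.115) -> (-141.987,183.026) [heading=170, draw]
Final: pos=(-141.987,183.026), heading=170, 22 segment(s) drawn

Answer: -141.987 183.026 170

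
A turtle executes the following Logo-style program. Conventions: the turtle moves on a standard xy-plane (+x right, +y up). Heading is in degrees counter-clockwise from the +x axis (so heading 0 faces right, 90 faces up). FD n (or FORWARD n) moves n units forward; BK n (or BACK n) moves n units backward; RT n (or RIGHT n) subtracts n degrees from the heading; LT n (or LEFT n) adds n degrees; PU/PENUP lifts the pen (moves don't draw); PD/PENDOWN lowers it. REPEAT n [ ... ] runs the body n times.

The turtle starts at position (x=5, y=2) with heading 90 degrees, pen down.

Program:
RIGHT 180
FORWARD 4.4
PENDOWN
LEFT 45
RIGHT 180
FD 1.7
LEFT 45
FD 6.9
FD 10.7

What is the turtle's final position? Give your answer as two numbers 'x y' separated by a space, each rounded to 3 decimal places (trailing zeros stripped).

Answer: -13.802 -1.198

Derivation:
Executing turtle program step by step:
Start: pos=(5,2), heading=90, pen down
RT 180: heading 90 -> 270
FD 4.4: (5,2) -> (5,-2.4) [heading=270, draw]
PD: pen down
LT 45: heading 270 -> 315
RT 180: heading 315 -> 135
FD 1.7: (5,-2.4) -> (3.798,-1.198) [heading=135, draw]
LT 45: heading 135 -> 180
FD 6.9: (3.798,-1.198) -> (-3.102,-1.198) [heading=180, draw]
FD 10.7: (-3.102,-1.198) -> (-13.802,-1.198) [heading=180, draw]
Final: pos=(-13.802,-1.198), heading=180, 4 segment(s) drawn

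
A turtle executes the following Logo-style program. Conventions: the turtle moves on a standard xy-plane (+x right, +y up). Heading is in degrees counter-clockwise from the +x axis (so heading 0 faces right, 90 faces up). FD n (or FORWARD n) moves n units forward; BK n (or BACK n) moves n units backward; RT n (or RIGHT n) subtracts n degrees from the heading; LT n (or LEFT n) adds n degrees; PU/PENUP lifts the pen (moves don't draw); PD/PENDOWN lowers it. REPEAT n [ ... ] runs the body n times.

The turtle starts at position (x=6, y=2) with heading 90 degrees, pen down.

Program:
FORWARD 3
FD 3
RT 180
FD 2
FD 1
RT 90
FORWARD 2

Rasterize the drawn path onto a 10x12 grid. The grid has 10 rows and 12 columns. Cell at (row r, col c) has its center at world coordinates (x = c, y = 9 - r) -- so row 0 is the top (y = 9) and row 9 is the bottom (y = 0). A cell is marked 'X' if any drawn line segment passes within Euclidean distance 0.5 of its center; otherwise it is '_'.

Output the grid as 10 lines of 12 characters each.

Answer: ____________
______X_____
______X_____
______X_____
____XXX_____
______X_____
______X_____
______X_____
____________
____________

Derivation:
Segment 0: (6,2) -> (6,5)
Segment 1: (6,5) -> (6,8)
Segment 2: (6,8) -> (6,6)
Segment 3: (6,6) -> (6,5)
Segment 4: (6,5) -> (4,5)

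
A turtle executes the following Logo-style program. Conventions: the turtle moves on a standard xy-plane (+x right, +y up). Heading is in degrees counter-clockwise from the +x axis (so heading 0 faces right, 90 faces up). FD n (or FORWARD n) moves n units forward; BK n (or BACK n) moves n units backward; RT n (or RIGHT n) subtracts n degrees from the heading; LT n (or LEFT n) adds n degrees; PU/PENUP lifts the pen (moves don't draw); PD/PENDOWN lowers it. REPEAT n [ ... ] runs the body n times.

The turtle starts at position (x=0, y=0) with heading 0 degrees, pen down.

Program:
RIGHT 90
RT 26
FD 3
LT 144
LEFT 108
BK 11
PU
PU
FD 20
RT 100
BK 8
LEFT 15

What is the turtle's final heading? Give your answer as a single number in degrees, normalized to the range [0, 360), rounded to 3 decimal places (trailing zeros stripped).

Executing turtle program step by step:
Start: pos=(0,0), heading=0, pen down
RT 90: heading 0 -> 270
RT 26: heading 270 -> 244
FD 3: (0,0) -> (-1.315,-2.696) [heading=244, draw]
LT 144: heading 244 -> 28
LT 108: heading 28 -> 136
BK 11: (-1.315,-2.696) -> (6.598,-10.338) [heading=136, draw]
PU: pen up
PU: pen up
FD 20: (6.598,-10.338) -> (-7.789,3.556) [heading=136, move]
RT 100: heading 136 -> 36
BK 8: (-7.789,3.556) -> (-14.261,-1.147) [heading=36, move]
LT 15: heading 36 -> 51
Final: pos=(-14.261,-1.147), heading=51, 2 segment(s) drawn

Answer: 51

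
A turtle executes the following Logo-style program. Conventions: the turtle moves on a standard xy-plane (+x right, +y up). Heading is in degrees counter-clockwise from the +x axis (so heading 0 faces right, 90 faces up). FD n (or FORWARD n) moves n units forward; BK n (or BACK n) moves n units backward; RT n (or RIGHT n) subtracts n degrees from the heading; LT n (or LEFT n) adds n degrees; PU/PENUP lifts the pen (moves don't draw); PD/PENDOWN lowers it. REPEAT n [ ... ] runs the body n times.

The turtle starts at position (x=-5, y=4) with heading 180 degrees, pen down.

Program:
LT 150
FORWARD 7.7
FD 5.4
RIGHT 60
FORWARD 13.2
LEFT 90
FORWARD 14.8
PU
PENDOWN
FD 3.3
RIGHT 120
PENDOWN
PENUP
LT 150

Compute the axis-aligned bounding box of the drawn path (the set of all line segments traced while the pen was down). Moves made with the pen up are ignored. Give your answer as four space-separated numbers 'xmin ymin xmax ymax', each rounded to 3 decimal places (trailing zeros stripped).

Answer: -5 -15.75 24.445 4

Derivation:
Executing turtle program step by step:
Start: pos=(-5,4), heading=180, pen down
LT 150: heading 180 -> 330
FD 7.7: (-5,4) -> (1.668,0.15) [heading=330, draw]
FD 5.4: (1.668,0.15) -> (6.345,-2.55) [heading=330, draw]
RT 60: heading 330 -> 270
FD 13.2: (6.345,-2.55) -> (6.345,-15.75) [heading=270, draw]
LT 90: heading 270 -> 0
FD 14.8: (6.345,-15.75) -> (21.145,-15.75) [heading=0, draw]
PU: pen up
PD: pen down
FD 3.3: (21.145,-15.75) -> (24.445,-15.75) [heading=0, draw]
RT 120: heading 0 -> 240
PD: pen down
PU: pen up
LT 150: heading 240 -> 30
Final: pos=(24.445,-15.75), heading=30, 5 segment(s) drawn

Segment endpoints: x in {-5, 1.668, 6.345, 6.345, 21.145, 24.445}, y in {-15.75, -15.75, -2.55, 0.15, 4}
xmin=-5, ymin=-15.75, xmax=24.445, ymax=4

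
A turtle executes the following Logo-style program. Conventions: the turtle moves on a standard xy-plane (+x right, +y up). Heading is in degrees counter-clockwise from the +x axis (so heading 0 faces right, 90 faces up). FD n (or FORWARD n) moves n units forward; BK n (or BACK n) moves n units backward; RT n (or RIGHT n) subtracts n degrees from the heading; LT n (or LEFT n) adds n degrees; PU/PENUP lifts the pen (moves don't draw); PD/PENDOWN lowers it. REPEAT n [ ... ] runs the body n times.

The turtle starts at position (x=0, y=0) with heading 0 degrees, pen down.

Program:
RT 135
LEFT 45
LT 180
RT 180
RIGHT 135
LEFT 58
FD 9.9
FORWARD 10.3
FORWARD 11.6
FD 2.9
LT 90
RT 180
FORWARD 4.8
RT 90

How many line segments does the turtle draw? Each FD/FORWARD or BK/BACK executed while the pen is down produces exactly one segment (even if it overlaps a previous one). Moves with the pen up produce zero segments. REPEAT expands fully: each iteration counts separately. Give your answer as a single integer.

Executing turtle program step by step:
Start: pos=(0,0), heading=0, pen down
RT 135: heading 0 -> 225
LT 45: heading 225 -> 270
LT 180: heading 270 -> 90
RT 180: heading 90 -> 270
RT 135: heading 270 -> 135
LT 58: heading 135 -> 193
FD 9.9: (0,0) -> (-9.646,-2.227) [heading=193, draw]
FD 10.3: (-9.646,-2.227) -> (-19.682,-4.544) [heading=193, draw]
FD 11.6: (-19.682,-4.544) -> (-30.985,-7.153) [heading=193, draw]
FD 2.9: (-30.985,-7.153) -> (-33.811,-7.806) [heading=193, draw]
LT 90: heading 193 -> 283
RT 180: heading 283 -> 103
FD 4.8: (-33.811,-7.806) -> (-34.89,-3.129) [heading=103, draw]
RT 90: heading 103 -> 13
Final: pos=(-34.89,-3.129), heading=13, 5 segment(s) drawn
Segments drawn: 5

Answer: 5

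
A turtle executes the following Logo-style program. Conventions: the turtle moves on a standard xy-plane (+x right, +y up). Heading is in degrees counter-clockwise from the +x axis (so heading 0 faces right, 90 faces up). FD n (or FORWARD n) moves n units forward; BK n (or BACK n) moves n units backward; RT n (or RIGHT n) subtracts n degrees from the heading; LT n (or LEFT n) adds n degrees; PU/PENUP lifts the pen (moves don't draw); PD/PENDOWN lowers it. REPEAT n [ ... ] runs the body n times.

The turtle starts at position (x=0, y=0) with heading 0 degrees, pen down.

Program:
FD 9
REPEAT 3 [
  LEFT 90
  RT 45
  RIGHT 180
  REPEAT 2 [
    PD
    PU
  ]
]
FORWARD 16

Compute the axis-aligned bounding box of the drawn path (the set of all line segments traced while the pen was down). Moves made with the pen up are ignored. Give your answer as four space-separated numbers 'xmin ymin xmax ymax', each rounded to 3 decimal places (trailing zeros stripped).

Executing turtle program step by step:
Start: pos=(0,0), heading=0, pen down
FD 9: (0,0) -> (9,0) [heading=0, draw]
REPEAT 3 [
  -- iteration 1/3 --
  LT 90: heading 0 -> 90
  RT 45: heading 90 -> 45
  RT 180: heading 45 -> 225
  REPEAT 2 [
    -- iteration 1/2 --
    PD: pen down
    PU: pen up
    -- iteration 2/2 --
    PD: pen down
    PU: pen up
  ]
  -- iteration 2/3 --
  LT 90: heading 225 -> 315
  RT 45: heading 315 -> 270
  RT 180: heading 270 -> 90
  REPEAT 2 [
    -- iteration 1/2 --
    PD: pen down
    PU: pen up
    -- iteration 2/2 --
    PD: pen down
    PU: pen up
  ]
  -- iteration 3/3 --
  LT 90: heading 90 -> 180
  RT 45: heading 180 -> 135
  RT 180: heading 135 -> 315
  REPEAT 2 [
    -- iteration 1/2 --
    PD: pen down
    PU: pen up
    -- iteration 2/2 --
    PD: pen down
    PU: pen up
  ]
]
FD 16: (9,0) -> (20.314,-11.314) [heading=315, move]
Final: pos=(20.314,-11.314), heading=315, 1 segment(s) drawn

Segment endpoints: x in {0, 9}, y in {0}
xmin=0, ymin=0, xmax=9, ymax=0

Answer: 0 0 9 0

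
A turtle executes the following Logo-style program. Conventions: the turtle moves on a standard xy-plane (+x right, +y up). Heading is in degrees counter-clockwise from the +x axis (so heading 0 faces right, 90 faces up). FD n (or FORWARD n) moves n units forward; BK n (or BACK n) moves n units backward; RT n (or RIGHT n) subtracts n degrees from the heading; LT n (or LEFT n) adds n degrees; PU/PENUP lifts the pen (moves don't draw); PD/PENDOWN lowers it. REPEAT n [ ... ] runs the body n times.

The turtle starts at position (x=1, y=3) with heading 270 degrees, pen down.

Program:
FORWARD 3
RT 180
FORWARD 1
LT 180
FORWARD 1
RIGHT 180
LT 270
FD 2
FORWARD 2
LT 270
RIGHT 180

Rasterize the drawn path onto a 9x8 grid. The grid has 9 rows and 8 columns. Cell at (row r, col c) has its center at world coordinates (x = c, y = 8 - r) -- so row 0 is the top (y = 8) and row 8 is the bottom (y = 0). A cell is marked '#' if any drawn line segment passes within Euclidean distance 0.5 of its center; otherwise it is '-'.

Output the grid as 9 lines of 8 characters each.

Segment 0: (1,3) -> (1,0)
Segment 1: (1,0) -> (1,1)
Segment 2: (1,1) -> (1,0)
Segment 3: (1,0) -> (3,-0)
Segment 4: (3,-0) -> (5,-0)

Answer: --------
--------
--------
--------
--------
-#------
-#------
-#------
-#####--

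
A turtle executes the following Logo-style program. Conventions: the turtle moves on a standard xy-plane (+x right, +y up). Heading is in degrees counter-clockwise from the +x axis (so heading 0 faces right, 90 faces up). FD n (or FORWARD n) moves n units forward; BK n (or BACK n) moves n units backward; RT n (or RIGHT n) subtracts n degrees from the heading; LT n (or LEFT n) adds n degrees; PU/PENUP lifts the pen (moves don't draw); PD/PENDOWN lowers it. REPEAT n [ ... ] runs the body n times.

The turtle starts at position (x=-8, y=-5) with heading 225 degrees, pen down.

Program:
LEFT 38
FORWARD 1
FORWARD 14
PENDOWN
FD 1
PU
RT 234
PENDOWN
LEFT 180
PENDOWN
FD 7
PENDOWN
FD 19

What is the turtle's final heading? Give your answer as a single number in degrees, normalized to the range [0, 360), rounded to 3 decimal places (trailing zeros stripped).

Answer: 209

Derivation:
Executing turtle program step by step:
Start: pos=(-8,-5), heading=225, pen down
LT 38: heading 225 -> 263
FD 1: (-8,-5) -> (-8.122,-5.993) [heading=263, draw]
FD 14: (-8.122,-5.993) -> (-9.828,-19.888) [heading=263, draw]
PD: pen down
FD 1: (-9.828,-19.888) -> (-9.95,-20.881) [heading=263, draw]
PU: pen up
RT 234: heading 263 -> 29
PD: pen down
LT 180: heading 29 -> 209
PD: pen down
FD 7: (-9.95,-20.881) -> (-16.072,-24.274) [heading=209, draw]
PD: pen down
FD 19: (-16.072,-24.274) -> (-32.69,-33.486) [heading=209, draw]
Final: pos=(-32.69,-33.486), heading=209, 5 segment(s) drawn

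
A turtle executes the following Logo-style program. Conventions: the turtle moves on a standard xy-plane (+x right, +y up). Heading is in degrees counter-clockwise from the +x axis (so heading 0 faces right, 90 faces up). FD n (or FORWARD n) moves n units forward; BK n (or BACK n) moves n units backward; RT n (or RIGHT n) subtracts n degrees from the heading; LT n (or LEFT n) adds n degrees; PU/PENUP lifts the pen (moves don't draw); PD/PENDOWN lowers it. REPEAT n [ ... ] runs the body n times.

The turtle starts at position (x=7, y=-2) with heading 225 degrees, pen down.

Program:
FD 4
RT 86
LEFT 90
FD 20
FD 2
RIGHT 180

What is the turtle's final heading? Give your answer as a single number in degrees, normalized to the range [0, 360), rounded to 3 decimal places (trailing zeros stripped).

Answer: 49

Derivation:
Executing turtle program step by step:
Start: pos=(7,-2), heading=225, pen down
FD 4: (7,-2) -> (4.172,-4.828) [heading=225, draw]
RT 86: heading 225 -> 139
LT 90: heading 139 -> 229
FD 20: (4.172,-4.828) -> (-8.95,-19.923) [heading=229, draw]
FD 2: (-8.95,-19.923) -> (-10.262,-21.432) [heading=229, draw]
RT 180: heading 229 -> 49
Final: pos=(-10.262,-21.432), heading=49, 3 segment(s) drawn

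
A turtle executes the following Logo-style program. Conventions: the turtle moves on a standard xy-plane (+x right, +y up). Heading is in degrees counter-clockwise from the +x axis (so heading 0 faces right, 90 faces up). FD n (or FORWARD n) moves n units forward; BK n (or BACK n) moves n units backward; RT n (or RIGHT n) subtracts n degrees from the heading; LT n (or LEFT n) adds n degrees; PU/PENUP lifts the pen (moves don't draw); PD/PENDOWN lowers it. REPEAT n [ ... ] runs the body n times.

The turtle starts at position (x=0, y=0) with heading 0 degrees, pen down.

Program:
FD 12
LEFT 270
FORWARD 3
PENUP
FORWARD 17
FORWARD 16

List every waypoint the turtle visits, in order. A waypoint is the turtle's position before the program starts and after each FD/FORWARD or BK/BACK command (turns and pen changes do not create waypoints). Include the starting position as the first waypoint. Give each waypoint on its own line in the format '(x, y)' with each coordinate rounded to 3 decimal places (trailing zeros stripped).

Answer: (0, 0)
(12, 0)
(12, -3)
(12, -20)
(12, -36)

Derivation:
Executing turtle program step by step:
Start: pos=(0,0), heading=0, pen down
FD 12: (0,0) -> (12,0) [heading=0, draw]
LT 270: heading 0 -> 270
FD 3: (12,0) -> (12,-3) [heading=270, draw]
PU: pen up
FD 17: (12,-3) -> (12,-20) [heading=270, move]
FD 16: (12,-20) -> (12,-36) [heading=270, move]
Final: pos=(12,-36), heading=270, 2 segment(s) drawn
Waypoints (5 total):
(0, 0)
(12, 0)
(12, -3)
(12, -20)
(12, -36)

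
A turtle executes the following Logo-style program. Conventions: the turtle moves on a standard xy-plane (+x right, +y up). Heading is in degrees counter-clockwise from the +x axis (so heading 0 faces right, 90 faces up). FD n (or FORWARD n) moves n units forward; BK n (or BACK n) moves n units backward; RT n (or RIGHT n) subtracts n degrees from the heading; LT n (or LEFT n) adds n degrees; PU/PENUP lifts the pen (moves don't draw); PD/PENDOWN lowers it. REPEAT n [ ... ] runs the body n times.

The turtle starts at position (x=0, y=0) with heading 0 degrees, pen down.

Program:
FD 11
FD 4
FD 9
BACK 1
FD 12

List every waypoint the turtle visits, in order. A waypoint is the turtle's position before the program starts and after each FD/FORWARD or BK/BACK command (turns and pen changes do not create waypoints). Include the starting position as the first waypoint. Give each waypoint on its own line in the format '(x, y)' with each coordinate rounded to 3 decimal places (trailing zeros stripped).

Answer: (0, 0)
(11, 0)
(15, 0)
(24, 0)
(23, 0)
(35, 0)

Derivation:
Executing turtle program step by step:
Start: pos=(0,0), heading=0, pen down
FD 11: (0,0) -> (11,0) [heading=0, draw]
FD 4: (11,0) -> (15,0) [heading=0, draw]
FD 9: (15,0) -> (24,0) [heading=0, draw]
BK 1: (24,0) -> (23,0) [heading=0, draw]
FD 12: (23,0) -> (35,0) [heading=0, draw]
Final: pos=(35,0), heading=0, 5 segment(s) drawn
Waypoints (6 total):
(0, 0)
(11, 0)
(15, 0)
(24, 0)
(23, 0)
(35, 0)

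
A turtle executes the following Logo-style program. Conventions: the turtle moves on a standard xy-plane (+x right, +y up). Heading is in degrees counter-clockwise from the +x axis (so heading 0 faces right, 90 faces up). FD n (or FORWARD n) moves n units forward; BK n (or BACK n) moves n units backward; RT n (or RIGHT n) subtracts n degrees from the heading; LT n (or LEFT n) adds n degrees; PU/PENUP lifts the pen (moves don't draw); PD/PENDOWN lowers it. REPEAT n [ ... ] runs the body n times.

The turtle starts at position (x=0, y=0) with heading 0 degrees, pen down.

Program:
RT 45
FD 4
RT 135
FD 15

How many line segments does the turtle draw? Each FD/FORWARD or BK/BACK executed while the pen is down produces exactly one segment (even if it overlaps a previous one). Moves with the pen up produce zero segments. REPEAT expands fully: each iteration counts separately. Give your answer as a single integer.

Executing turtle program step by step:
Start: pos=(0,0), heading=0, pen down
RT 45: heading 0 -> 315
FD 4: (0,0) -> (2.828,-2.828) [heading=315, draw]
RT 135: heading 315 -> 180
FD 15: (2.828,-2.828) -> (-12.172,-2.828) [heading=180, draw]
Final: pos=(-12.172,-2.828), heading=180, 2 segment(s) drawn
Segments drawn: 2

Answer: 2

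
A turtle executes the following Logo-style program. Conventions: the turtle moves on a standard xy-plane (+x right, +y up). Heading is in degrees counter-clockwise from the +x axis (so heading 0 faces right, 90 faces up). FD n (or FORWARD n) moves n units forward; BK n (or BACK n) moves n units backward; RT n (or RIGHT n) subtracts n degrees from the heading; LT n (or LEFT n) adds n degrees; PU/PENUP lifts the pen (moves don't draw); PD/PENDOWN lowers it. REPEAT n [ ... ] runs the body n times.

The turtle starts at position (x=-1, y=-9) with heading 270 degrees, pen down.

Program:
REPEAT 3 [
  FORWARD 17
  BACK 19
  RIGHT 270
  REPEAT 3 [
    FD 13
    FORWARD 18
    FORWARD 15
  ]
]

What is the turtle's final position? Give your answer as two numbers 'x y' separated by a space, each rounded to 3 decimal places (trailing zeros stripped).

Answer: -3 129

Derivation:
Executing turtle program step by step:
Start: pos=(-1,-9), heading=270, pen down
REPEAT 3 [
  -- iteration 1/3 --
  FD 17: (-1,-9) -> (-1,-26) [heading=270, draw]
  BK 19: (-1,-26) -> (-1,-7) [heading=270, draw]
  RT 270: heading 270 -> 0
  REPEAT 3 [
    -- iteration 1/3 --
    FD 13: (-1,-7) -> (12,-7) [heading=0, draw]
    FD 18: (12,-7) -> (30,-7) [heading=0, draw]
    FD 15: (30,-7) -> (45,-7) [heading=0, draw]
    -- iteration 2/3 --
    FD 13: (45,-7) -> (58,-7) [heading=0, draw]
    FD 18: (58,-7) -> (76,-7) [heading=0, draw]
    FD 15: (76,-7) -> (91,-7) [heading=0, draw]
    -- iteration 3/3 --
    FD 13: (91,-7) -> (104,-7) [heading=0, draw]
    FD 18: (104,-7) -> (122,-7) [heading=0, draw]
    FD 15: (122,-7) -> (137,-7) [heading=0, draw]
  ]
  -- iteration 2/3 --
  FD 17: (137,-7) -> (154,-7) [heading=0, draw]
  BK 19: (154,-7) -> (135,-7) [heading=0, draw]
  RT 270: heading 0 -> 90
  REPEAT 3 [
    -- iteration 1/3 --
    FD 13: (135,-7) -> (135,6) [heading=90, draw]
    FD 18: (135,6) -> (135,24) [heading=90, draw]
    FD 15: (135,24) -> (135,39) [heading=90, draw]
    -- iteration 2/3 --
    FD 13: (135,39) -> (135,52) [heading=90, draw]
    FD 18: (135,52) -> (135,70) [heading=90, draw]
    FD 15: (135,70) -> (135,85) [heading=90, draw]
    -- iteration 3/3 --
    FD 13: (135,85) -> (135,98) [heading=90, draw]
    FD 18: (135,98) -> (135,116) [heading=90, draw]
    FD 15: (135,116) -> (135,131) [heading=90, draw]
  ]
  -- iteration 3/3 --
  FD 17: (135,131) -> (135,148) [heading=90, draw]
  BK 19: (135,148) -> (135,129) [heading=90, draw]
  RT 270: heading 90 -> 180
  REPEAT 3 [
    -- iteration 1/3 --
    FD 13: (135,129) -> (122,129) [heading=180, draw]
    FD 18: (122,129) -> (104,129) [heading=180, draw]
    FD 15: (104,129) -> (89,129) [heading=180, draw]
    -- iteration 2/3 --
    FD 13: (89,129) -> (76,129) [heading=180, draw]
    FD 18: (76,129) -> (58,129) [heading=180, draw]
    FD 15: (58,129) -> (43,129) [heading=180, draw]
    -- iteration 3/3 --
    FD 13: (43,129) -> (30,129) [heading=180, draw]
    FD 18: (30,129) -> (12,129) [heading=180, draw]
    FD 15: (12,129) -> (-3,129) [heading=180, draw]
  ]
]
Final: pos=(-3,129), heading=180, 33 segment(s) drawn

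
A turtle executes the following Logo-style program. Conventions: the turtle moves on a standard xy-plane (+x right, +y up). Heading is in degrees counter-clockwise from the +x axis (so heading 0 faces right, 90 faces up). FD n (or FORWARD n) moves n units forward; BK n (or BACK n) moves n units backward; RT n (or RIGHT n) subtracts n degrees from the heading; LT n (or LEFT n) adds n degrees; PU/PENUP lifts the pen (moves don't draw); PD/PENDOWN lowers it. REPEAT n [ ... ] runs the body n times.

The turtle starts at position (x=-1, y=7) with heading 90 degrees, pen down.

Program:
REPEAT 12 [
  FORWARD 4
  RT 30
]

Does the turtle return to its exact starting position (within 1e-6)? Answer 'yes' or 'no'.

Answer: yes

Derivation:
Executing turtle program step by step:
Start: pos=(-1,7), heading=90, pen down
REPEAT 12 [
  -- iteration 1/12 --
  FD 4: (-1,7) -> (-1,11) [heading=90, draw]
  RT 30: heading 90 -> 60
  -- iteration 2/12 --
  FD 4: (-1,11) -> (1,14.464) [heading=60, draw]
  RT 30: heading 60 -> 30
  -- iteration 3/12 --
  FD 4: (1,14.464) -> (4.464,16.464) [heading=30, draw]
  RT 30: heading 30 -> 0
  -- iteration 4/12 --
  FD 4: (4.464,16.464) -> (8.464,16.464) [heading=0, draw]
  RT 30: heading 0 -> 330
  -- iteration 5/12 --
  FD 4: (8.464,16.464) -> (11.928,14.464) [heading=330, draw]
  RT 30: heading 330 -> 300
  -- iteration 6/12 --
  FD 4: (11.928,14.464) -> (13.928,11) [heading=300, draw]
  RT 30: heading 300 -> 270
  -- iteration 7/12 --
  FD 4: (13.928,11) -> (13.928,7) [heading=270, draw]
  RT 30: heading 270 -> 240
  -- iteration 8/12 --
  FD 4: (13.928,7) -> (11.928,3.536) [heading=240, draw]
  RT 30: heading 240 -> 210
  -- iteration 9/12 --
  FD 4: (11.928,3.536) -> (8.464,1.536) [heading=210, draw]
  RT 30: heading 210 -> 180
  -- iteration 10/12 --
  FD 4: (8.464,1.536) -> (4.464,1.536) [heading=180, draw]
  RT 30: heading 180 -> 150
  -- iteration 11/12 --
  FD 4: (4.464,1.536) -> (1,3.536) [heading=150, draw]
  RT 30: heading 150 -> 120
  -- iteration 12/12 --
  FD 4: (1,3.536) -> (-1,7) [heading=120, draw]
  RT 30: heading 120 -> 90
]
Final: pos=(-1,7), heading=90, 12 segment(s) drawn

Start position: (-1, 7)
Final position: (-1, 7)
Distance = 0; < 1e-6 -> CLOSED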